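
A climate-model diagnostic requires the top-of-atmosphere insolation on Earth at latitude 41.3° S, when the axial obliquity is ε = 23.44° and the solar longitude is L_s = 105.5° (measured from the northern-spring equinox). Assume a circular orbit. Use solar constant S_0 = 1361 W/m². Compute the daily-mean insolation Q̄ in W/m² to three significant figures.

Q̄ ≈ 149 W/m²

Solar declination: sin δ = sin ε · sin L_s = sin 23.44° × sin 105.5° = 0.38332, so δ = +22.540°.
cos h₀ = −tan(-41.3°) tan(+22.540°) = 0.3646, h₀ = 1.1976 rad.
Bracket: h₀ sin ϕ sin δ + cos ϕ cos δ sin h₀ = 1.1976×-0.66000×0.38332 + 0.75126×0.92362×0.93116 = -0.302982 + 0.646112 = 0.343130.
Q̄ = (S_0/π) × [bracket] = (1361/π) × 0.343130 = 148.7 W/m².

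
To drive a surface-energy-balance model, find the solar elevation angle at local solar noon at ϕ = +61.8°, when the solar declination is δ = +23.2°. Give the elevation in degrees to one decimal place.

51.4°

At local noon the hour angle is zero, so the zenith angle equals |ϕ − δ| = |+61.8° − (+23.200°)| = 38.600°.
Elevation = 90° − 38.600° = 51.4°.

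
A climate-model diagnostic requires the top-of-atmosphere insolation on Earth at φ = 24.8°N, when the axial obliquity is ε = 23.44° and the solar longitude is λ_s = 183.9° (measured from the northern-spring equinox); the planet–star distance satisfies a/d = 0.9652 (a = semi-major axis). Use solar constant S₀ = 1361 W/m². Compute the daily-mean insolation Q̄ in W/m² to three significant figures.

Solar declination: sin δ = sin ε · sin λ_s = sin 23.44° × sin 183.9° = -0.02706, so δ = -1.550°.
cos H₀ = −tan(+24.8°) tan(-1.550°) = 0.0125, H₀ = 1.5583 rad.
Bracket: H₀ sin φ sin δ + cos φ cos δ sin H₀ = 1.5583×0.41945×-0.02706 + 0.90778×0.99963×0.99992 = -0.017687 + 0.907372 = 0.889685.
Inverse-square distance factor (a/d)² = 0.9652² = 0.931611.
Q̄ = (S₀/π) × 0.931611 × [bracket] = (1361/π) × 0.931611 × 0.889685 = 359.1 W/m².

Q̄ ≈ 359 W/m²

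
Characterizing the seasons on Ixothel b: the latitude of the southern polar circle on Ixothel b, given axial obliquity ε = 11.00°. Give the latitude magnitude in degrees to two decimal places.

The polar circle is the lowest latitude that experiences at least one full rotation of continuous darkness at the northern-summer solstice; it lies at |φ| = 90° − ε = 90° − 11.00° = 79.00°.

79.00°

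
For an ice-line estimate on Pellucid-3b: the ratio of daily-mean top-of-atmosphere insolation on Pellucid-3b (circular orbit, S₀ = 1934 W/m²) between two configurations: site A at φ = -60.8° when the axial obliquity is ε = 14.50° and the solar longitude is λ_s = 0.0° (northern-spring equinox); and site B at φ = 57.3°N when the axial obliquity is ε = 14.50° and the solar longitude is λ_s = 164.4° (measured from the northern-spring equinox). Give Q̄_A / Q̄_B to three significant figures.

Q̄_A / Q̄_B ≈ 0.773

— Configuration A (φ=-60.8°):
Solar declination: sin δ = sin ε · sin λ_s = sin 14.50° × sin 0.0° = 0.00000, so δ = +0.000°.
cos H₀ = −tan(-60.8°) tan(+0.000°) = 0.0000, H₀ = 1.5708 rad.
Bracket: H₀ sin φ sin δ + cos φ cos δ sin H₀ = 1.5708×-0.87292×0.00000 + 0.48786×1.00000×1.00000 = -0.000000 + 0.487860 = 0.487860.
Q̄ = (S₀/π) × [bracket] = (1934/π) × 0.487860 = 300.33 W/m².
— Configuration B (φ=+57.3°):
Solar declination: sin δ = sin ε · sin λ_s = sin 14.50° × sin 164.4° = 0.06733, so δ = +3.861°.
cos H₀ = −tan(+57.3°) tan(+3.861°) = -0.1051, H₀ = 1.6761 rad.
Bracket: H₀ sin φ sin δ + cos φ cos δ sin H₀ = 1.6761×0.84151×0.06733 + 0.54024×0.99773×0.99446 = 0.094966 + 0.536028 = 0.630994.
Q̄ = (S₀/π) × [bracket] = (1934/π) × 0.630994 = 388.45 W/m².
Ratio Q̄_A / Q̄_B = 300.33 / 388.45 = 0.7731.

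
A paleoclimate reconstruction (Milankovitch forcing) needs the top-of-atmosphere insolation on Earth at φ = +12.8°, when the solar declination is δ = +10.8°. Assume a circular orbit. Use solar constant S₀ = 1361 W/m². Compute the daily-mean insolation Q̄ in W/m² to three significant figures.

Q̄ ≈ 444 W/m²

cos H₀ = −tan(+12.8°) tan(+10.800°) = -0.0433, H₀ = 1.6141 rad.
Bracket: H₀ sin φ sin δ + cos φ cos δ sin H₀ = 1.6141×0.22155×0.18738 + 0.97515×0.98229×0.99906 = 0.067008 + 0.956980 = 1.023988.
Q̄ = (S₀/π) × [bracket] = (1361/π) × 1.023988 = 443.6 W/m².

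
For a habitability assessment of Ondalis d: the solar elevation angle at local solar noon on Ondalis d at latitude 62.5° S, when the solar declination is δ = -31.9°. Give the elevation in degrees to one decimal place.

59.4°

At local noon the hour angle is zero, so the zenith angle equals |φ − δ| = |-62.5° − (-31.900°)| = 30.600°.
Elevation = 90° − 30.600° = 59.4°.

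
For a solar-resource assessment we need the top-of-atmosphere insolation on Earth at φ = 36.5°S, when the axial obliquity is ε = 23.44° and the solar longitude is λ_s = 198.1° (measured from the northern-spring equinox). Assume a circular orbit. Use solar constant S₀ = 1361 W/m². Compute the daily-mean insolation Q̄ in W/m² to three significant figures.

Q̄ ≈ 397 W/m²

Solar declination: sin δ = sin ε · sin λ_s = sin 23.44° × sin 198.1° = -0.12358, so δ = -7.099°.
cos H₀ = −tan(-36.5°) tan(-7.099°) = -0.0922, H₀ = 1.6631 rad.
Bracket: H₀ sin φ sin δ + cos φ cos δ sin H₀ = 1.6631×-0.59482×-0.12358 + 0.80386×0.99233×0.99574 = 0.122251 + 0.794296 = 0.916547.
Q̄ = (S₀/π) × [bracket] = (1361/π) × 0.916547 = 397.1 W/m².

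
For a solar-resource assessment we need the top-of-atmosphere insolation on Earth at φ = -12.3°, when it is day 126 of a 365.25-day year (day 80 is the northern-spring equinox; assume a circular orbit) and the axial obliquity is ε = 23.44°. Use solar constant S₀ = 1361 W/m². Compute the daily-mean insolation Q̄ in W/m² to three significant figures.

Q̄ ≈ 366 W/m²

Solar longitude: λ_s = 360° × (126 − 80)/365.25 = 45.339°.
sin δ = sin 23.44° × sin 45.339° = 0.28294, so δ = +16.436°.
cos H₀ = −tan(-12.3°) tan(+16.436°) = 0.0643, H₀ = 1.5064 rad.
Bracket: H₀ sin φ sin δ + cos φ cos δ sin H₀ = 1.5064×-0.21303×0.28294 + 0.97705×0.95914×0.99793 = -0.090798 + 0.935188 = 0.844390.
Q̄ = (S₀/π) × [bracket] = (1361/π) × 0.844390 = 365.8 W/m².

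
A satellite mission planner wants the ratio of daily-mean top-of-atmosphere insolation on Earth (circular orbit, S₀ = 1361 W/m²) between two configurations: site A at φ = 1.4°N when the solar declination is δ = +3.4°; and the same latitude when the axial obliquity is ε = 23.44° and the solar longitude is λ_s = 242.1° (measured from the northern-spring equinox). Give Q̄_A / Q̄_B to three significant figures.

Q̄_A / Q̄_B ≈ 1.08

— Configuration A (φ=+1.4°):
cos H₀ = −tan(+1.4°) tan(+3.400°) = -0.0015, H₀ = 1.5722 rad.
Bracket: H₀ sin φ sin δ + cos φ cos δ sin H₀ = 1.5722×0.02443×0.05931 + 0.99970×0.99824×1.00000 = 0.002278 + 0.997941 = 1.000219.
Q̄ = (S₀/π) × [bracket] = (1361/π) × 1.000219 = 433.31 W/m².
— Configuration B (φ=+1.4°):
Solar declination: sin δ = sin ε · sin λ_s = sin 23.44° × sin 242.1° = -0.35155, so δ = -20.582°.
cos H₀ = −tan(+1.4°) tan(-20.582°) = 0.0092, H₀ = 1.5616 rad.
Bracket: H₀ sin φ sin δ + cos φ cos δ sin H₀ = 1.5616×0.02443×-0.35155 + 0.99970×0.93617×0.99996 = -0.013412 + 0.935852 = 0.922440.
Q̄ = (S₀/π) × [bracket] = (1361/π) × 0.922440 = 399.62 W/m².
Ratio Q̄_A / Q̄_B = 433.31 / 399.62 = 1.084.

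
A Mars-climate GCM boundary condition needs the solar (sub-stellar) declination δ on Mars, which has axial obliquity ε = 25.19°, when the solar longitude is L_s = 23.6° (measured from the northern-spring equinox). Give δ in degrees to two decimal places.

sin δ = sin ε · sin L_s = sin 25.19° × sin 23.6° = 0.170397.
δ = arcsin(0.170397) = +9.81°.

δ = +9.81°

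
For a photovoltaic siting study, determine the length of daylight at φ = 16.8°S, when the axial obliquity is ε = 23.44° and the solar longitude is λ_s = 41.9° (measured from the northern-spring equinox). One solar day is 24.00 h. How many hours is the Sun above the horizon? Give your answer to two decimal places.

11.36 h

Solar declination: sin δ = sin ε · sin λ_s = sin 23.44° × sin 41.9° = 0.26566, so δ = +15.406°.
cos H₀ = −tan φ · tan δ = −tan(-16.8°) × tan(+15.406°) = 0.0832, so H₀ = 1.4875 rad = 85.23°.
Daylight = 2H₀/(2π) × 24.00 h = (1.4875/π) × 24.00 = 11.36 h.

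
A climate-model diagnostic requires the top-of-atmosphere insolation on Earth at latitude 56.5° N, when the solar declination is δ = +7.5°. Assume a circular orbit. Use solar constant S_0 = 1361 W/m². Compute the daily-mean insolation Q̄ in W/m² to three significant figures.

cos h₀ = −tan(+56.5°) tan(+7.500°) = -0.1989, h₀ = 1.7710 rad.
Bracket: h₀ sin ϕ sin δ + cos ϕ cos δ sin h₀ = 1.7710×0.83389×0.13053 + 0.55194×0.99144×0.98002 = 0.192769 + 0.536282 = 0.729051.
Q̄ = (S_0/π) × [bracket] = (1361/π) × 0.729051 = 315.8 W/m².

Q̄ ≈ 316 W/m²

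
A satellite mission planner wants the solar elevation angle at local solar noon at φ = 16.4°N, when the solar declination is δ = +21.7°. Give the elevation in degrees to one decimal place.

At local noon the hour angle is zero, so the zenith angle equals |φ − δ| = |+16.4° − (+21.700°)| = 5.300°.
Elevation = 90° − 5.300° = 84.7°.

84.7°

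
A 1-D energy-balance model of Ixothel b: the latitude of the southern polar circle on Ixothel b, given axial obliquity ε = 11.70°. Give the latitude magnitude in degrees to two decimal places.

78.30°

The polar circle is the lowest latitude that experiences at least one full rotation of continuous darkness at the northern-summer solstice; it lies at |φ| = 90° − ε = 90° − 11.70° = 78.30°.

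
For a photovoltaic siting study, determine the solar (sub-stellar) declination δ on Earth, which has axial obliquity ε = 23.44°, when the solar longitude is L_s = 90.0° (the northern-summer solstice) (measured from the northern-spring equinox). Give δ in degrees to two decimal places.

δ = +23.44°

sin δ = sin ε · sin L_s = sin 23.44° × sin 90.0° = 0.397789.
δ = arcsin(0.397789) = +23.44°.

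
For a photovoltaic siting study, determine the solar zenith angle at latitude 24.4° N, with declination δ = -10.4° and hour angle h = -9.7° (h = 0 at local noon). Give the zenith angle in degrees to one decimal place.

θ_z = 36.1°

cos θ_z = sin ϕ sin δ + cos ϕ cos δ cos h = -0.074573 + 0.882917 = 0.808344.
θ_z = arccos(0.808344) = 36.1°.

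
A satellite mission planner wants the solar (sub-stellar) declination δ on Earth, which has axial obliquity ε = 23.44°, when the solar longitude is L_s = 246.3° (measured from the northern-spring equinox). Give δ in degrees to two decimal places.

sin δ = sin ε · sin L_s = sin 23.44° × sin 246.3° = -0.364240.
δ = arcsin(-0.364240) = -21.36°.

δ = -21.36°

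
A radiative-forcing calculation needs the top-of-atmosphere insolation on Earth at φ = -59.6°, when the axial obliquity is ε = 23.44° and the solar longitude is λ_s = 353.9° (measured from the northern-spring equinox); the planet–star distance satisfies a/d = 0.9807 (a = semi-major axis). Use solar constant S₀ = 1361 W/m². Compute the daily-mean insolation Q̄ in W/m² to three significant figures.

Q̄ ≈ 235 W/m²

Solar declination: sin δ = sin ε · sin λ_s = sin 23.44° × sin 353.9° = -0.04227, so δ = -2.423°.
cos H₀ = −tan(-59.6°) tan(-2.423°) = -0.0721, H₀ = 1.6430 rad.
Bracket: H₀ sin φ sin δ + cos φ cos δ sin H₀ = 1.6430×-0.86251×-0.04227 + 0.50603×0.99911×0.99740 = 0.059901 + 0.504265 = 0.564166.
Inverse-square distance factor (a/d)² = 0.9807² = 0.961772.
Q̄ = (S₀/π) × 0.961772 × [bracket] = (1361/π) × 0.961772 × 0.564166 = 235.1 W/m².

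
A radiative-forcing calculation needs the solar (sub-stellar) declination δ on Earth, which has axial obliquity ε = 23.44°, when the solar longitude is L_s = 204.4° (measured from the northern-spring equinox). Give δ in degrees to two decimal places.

δ = -9.46°

sin δ = sin ε · sin L_s = sin 23.44° × sin 204.4° = -0.164328.
δ = arcsin(-0.164328) = -9.46°.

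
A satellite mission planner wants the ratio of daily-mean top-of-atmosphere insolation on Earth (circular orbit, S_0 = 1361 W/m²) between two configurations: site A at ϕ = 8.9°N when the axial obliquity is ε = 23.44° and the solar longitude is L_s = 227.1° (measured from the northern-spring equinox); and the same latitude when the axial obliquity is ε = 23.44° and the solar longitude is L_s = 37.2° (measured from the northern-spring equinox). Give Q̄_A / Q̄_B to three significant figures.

Q̄_A / Q̄_B ≈ 0.860

— Configuration A (ϕ=+8.9°):
Solar declination: sin δ = sin ε · sin L_s = sin 23.44° × sin 227.1° = -0.29140, so δ = -16.942°.
cos h₀ = −tan(+8.9°) tan(-16.942°) = 0.0477, h₀ = 1.5231 rad.
Bracket: h₀ sin ϕ sin δ + cos ϕ cos δ sin h₀ = 1.5231×0.15471×-0.29140 + 0.98796×0.95660×0.99886 = -0.068665 + 0.944005 = 0.875340.
Q̄ = (S_0/π) × [bracket] = (1361/π) × 0.875340 = 379.21 W/m².
— Configuration B (ϕ=+8.9°):
Solar declination: sin δ = sin ε · sin L_s = sin 23.44° × sin 37.2° = 0.24050, so δ = +13.916°.
cos h₀ = −tan(+8.9°) tan(+13.916°) = -0.0388, h₀ = 1.6096 rad.
Bracket: h₀ sin ϕ sin δ + cos ϕ cos δ sin h₀ = 1.6096×0.15471×0.24050 + 0.98796×0.97065×0.99925 = 0.059890 + 0.958244 = 1.018134.
Q̄ = (S_0/π) × [bracket] = (1361/π) × 1.018134 = 441.08 W/m².
Ratio Q̄_A / Q̄_B = 379.21 / 441.08 = 0.8597.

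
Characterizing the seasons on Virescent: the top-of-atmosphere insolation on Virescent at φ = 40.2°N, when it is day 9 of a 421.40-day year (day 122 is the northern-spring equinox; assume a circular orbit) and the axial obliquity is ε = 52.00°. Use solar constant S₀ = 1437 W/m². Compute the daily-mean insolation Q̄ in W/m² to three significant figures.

Solar longitude: λ_s = 360° × (9 − 122)/421.40 = -96.535°, i.e. -96.535° + 360° = 263.465°.
sin δ = sin 52.00° × sin 263.465° = -0.78289, so δ = -51.526°.
cos H₀ = −tan(+40.2°) tan(-51.526°) = 1.0634 ≥ 1 ⇒ polar night, H₀ = 0 and Q̄ = 0.

Q̄ ≈ 0.00 W/m²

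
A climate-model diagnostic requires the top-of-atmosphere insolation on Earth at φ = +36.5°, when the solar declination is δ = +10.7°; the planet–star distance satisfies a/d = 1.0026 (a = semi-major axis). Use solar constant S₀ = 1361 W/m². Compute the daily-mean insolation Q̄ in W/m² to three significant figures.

Q̄ ≈ 423 W/m²

cos H₀ = −tan(+36.5°) tan(+10.700°) = -0.1398, H₀ = 1.7111 rad.
Bracket: H₀ sin φ sin δ + cos φ cos δ sin H₀ = 1.7111×0.59482×0.18567 + 0.80386×0.98261×0.99018 = 0.188974 + 0.782124 = 0.971098.
Inverse-square distance factor (a/d)² = 1.0026² = 1.005207.
Q̄ = (S₀/π) × 1.005207 × [bracket] = (1361/π) × 1.005207 × 0.971098 = 422.9 W/m².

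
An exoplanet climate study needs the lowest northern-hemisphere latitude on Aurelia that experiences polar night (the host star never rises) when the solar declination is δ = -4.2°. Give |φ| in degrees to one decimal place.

|φ| = 85.8°

Polar night requires cos H₀ = −tan φ tan δ ≥ 1, i.e. tan φ tan δ ≤ −1.
The boundary is |tan φ| · |tan δ| = 1, so |φ| = 90° − |δ| = 90° − 4.2° = 85.8° in the northern hemisphere.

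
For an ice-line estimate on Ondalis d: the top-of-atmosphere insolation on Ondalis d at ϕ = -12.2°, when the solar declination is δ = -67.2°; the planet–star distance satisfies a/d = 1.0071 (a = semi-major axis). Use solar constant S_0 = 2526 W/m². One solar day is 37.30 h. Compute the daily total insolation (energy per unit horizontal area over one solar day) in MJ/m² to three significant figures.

80.6 MJ/m²

cos h₀ = −tan(-12.2°) tan(-67.200°) = -0.5143, h₀ = 2.1110 rad.
Bracket: h₀ sin ϕ sin δ + cos ϕ cos δ sin h₀ = 2.1110×-0.21132×-0.92186 + 0.97742×0.38752×0.85759 = 0.411239 + 0.324829 = 0.736068.
Inverse-square distance factor (a/d)² = 1.0071² = 1.014250.
Q̄ = (S_0/π) × 1.014250 × [bracket] = (2526/π) × 1.014250 × 0.736068 = 600.27 W/m².
Daily total = Q̄ × 37.30 h × 3600 s/h = 600.27 × 37.30 × 3600 / 10⁶ = 80.60 MJ/m².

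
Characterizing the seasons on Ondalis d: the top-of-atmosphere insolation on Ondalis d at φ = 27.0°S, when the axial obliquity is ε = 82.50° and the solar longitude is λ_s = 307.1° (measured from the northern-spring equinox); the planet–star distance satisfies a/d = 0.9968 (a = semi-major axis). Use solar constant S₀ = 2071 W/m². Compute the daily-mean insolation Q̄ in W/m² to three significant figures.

Q̄ ≈ 807 W/m²

Solar declination: sin δ = sin ε · sin λ_s = sin 82.50° × sin 307.1° = -0.79076, so δ = -52.257°.
cos H₀ = −tan(-27.0°) tan(-52.257°) = -0.6582, H₀ = 2.2892 rad.
Bracket: H₀ sin φ sin δ + cos φ cos δ sin H₀ = 2.2892×-0.45399×-0.79076 + 0.89101×0.61213×0.75283 = 0.821816 + 0.410604 = 1.232420.
Inverse-square distance factor (a/d)² = 0.9968² = 0.993610.
Q̄ = (S₀/π) × 0.993610 × [bracket] = (2071/π) × 0.993610 × 1.232420 = 807.2 W/m².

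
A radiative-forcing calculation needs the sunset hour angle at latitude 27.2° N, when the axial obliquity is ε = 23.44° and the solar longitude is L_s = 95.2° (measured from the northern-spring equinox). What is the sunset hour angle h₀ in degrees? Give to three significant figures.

h₀ = 103°

Solar declination: sin δ = sin ε · sin L_s = sin 23.44° × sin 95.2° = 0.39615, so δ = +23.338°.
cos h₀ = −tan ϕ · tan δ = −tan(+27.2°) × tan(+23.338°) = -0.2217, so h₀ = 1.7944 rad = 102.81°.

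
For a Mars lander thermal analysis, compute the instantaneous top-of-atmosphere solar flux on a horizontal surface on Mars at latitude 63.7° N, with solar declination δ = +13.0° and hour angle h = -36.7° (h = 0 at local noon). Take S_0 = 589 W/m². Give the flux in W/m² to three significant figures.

323 W/m²

cos θ_z = sin ϕ sin δ + cos ϕ cos δ cos h = 0.201666 + 0.346139 = 0.547805.
Flux = S_0 · cos θ_z = 589 × 0.547805 = 322.7 W/m².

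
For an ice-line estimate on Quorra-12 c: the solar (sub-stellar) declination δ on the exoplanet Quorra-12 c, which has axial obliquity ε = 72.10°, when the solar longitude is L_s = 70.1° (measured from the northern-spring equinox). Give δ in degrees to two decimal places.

δ = +63.48°

sin δ = sin ε · sin L_s = sin 72.10° × sin 70.1° = 0.894773.
δ = arcsin(0.894773) = +63.48°.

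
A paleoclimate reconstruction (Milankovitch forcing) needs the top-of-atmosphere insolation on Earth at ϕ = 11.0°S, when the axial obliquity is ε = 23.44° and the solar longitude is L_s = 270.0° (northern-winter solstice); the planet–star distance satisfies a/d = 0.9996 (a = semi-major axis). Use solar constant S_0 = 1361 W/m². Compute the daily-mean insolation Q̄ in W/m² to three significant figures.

Q̄ ≈ 443 W/m²

Solar declination: sin δ = sin ε · sin L_s = sin 23.44° × sin 270.0° = -0.39779, so δ = -23.440°.
cos h₀ = −tan(-11.0°) tan(-23.440°) = -0.0843, h₀ = 1.6552 rad.
Bracket: h₀ sin ϕ sin δ + cos ϕ cos δ sin h₀ = 1.6552×-0.19081×-0.39779 + 0.98163×0.91748×0.99644 = 0.125634 + 0.897420 = 1.023054.
Inverse-square distance factor (a/d)² = 0.9996² = 0.999200.
Q̄ = (S_0/π) × 0.999200 × [bracket] = (1361/π) × 0.999200 × 1.023054 = 442.9 W/m².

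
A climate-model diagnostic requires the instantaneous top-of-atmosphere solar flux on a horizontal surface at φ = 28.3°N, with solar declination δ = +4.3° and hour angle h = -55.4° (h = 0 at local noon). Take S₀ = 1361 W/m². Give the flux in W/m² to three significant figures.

cos θ_z = sin φ sin δ + cos φ cos δ cos h = 0.035547 + 0.498566 = 0.534113.
Flux = S₀ · cos θ_z = 1361 × 0.534113 = 726.9 W/m².

727 W/m²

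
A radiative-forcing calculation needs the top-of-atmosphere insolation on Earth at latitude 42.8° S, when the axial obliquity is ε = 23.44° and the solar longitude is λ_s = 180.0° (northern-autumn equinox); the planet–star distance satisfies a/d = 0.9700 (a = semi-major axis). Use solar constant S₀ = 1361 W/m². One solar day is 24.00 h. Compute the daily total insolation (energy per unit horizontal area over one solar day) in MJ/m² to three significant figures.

25.8 MJ/m²

Solar declination: sin δ = sin ε · sin λ_s = sin 23.44° × sin 180.0° = 0.00000, so δ = +0.000°.
cos H₀ = −tan(-42.8°) tan(+0.000°) = 0.0000, H₀ = 1.5708 rad.
Bracket: H₀ sin φ sin δ + cos φ cos δ sin H₀ = 1.5708×-0.67944×0.00000 + 0.73373×1.00000×1.00000 = -0.000000 + 0.733730 = 0.733730.
Inverse-square distance factor (a/d)² = 0.9700² = 0.940900.
Q̄ = (S₀/π) × 0.940900 × [bracket] = (1361/π) × 0.940900 × 0.733730 = 299.08 W/m².
Daily total = Q̄ × 24.00 h × 3600 s/h = 299.08 × 24.00 × 3600 / 10⁶ = 25.84 MJ/m².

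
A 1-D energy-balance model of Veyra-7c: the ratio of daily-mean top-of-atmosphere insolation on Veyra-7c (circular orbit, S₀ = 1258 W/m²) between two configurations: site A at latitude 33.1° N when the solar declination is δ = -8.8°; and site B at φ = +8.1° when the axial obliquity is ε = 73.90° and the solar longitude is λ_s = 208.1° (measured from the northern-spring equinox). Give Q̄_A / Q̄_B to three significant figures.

Q̄_A / Q̄_B ≈ 0.893

— Configuration A (φ=+33.1°):
cos H₀ = −tan(+33.1°) tan(-8.800°) = 0.1009, H₀ = 1.4697 rad.
Bracket: H₀ sin φ sin δ + cos φ cos δ sin H₀ = 1.4697×0.54610×-0.15299 + 0.83772×0.98823×0.99489 = -0.122790 + 0.823630 = 0.700840.
Q̄ = (S₀/π) × [bracket] = (1258/π) × 0.700840 = 280.64 W/m².
— Configuration B (φ=+8.1°):
Solar declination: sin δ = sin ε · sin λ_s = sin 73.90° × sin 208.1° = -0.45254, so δ = -26.907°.
cos H₀ = −tan(+8.1°) tan(-26.907°) = 0.0722, H₀ = 1.4985 rad.
Bracket: H₀ sin φ sin δ + cos φ cos δ sin H₀ = 1.4985×0.14090×-0.45254 + 0.99002×0.89174×0.99739 = -0.095549 + 0.880536 = 0.784987.
Q̄ = (S₀/π) × [bracket] = (1258/π) × 0.784987 = 314.34 W/m².
Ratio Q̄_A / Q̄_B = 280.64 / 314.34 = 0.8928.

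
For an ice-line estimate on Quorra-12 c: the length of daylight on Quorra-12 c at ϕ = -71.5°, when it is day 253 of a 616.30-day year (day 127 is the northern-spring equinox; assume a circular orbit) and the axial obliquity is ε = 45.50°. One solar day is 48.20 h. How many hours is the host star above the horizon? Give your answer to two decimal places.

Solar longitude: L_s = 360° × (253 − 127)/616.30 = 73.601°.
sin δ = sin 45.50° × sin 73.601° = 0.68423, so δ = +43.175°.
cos h₀ = −tan ϕ · tan δ = 2.8041 ≥ 1, so the host star never rises (polar night) and h₀ = 0.
Daylight = 2h₀/(2π) × 48.20 h = (0.0000/π) × 48.20 = 0.00 h.

0.00 h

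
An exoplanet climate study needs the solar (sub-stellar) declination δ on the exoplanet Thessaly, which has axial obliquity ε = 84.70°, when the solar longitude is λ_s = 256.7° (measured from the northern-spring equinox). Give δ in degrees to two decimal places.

sin δ = sin ε · sin λ_s = sin 84.70° × sin 256.7° = -0.969018.
δ = arcsin(-0.969018) = -75.70°.

δ = -75.70°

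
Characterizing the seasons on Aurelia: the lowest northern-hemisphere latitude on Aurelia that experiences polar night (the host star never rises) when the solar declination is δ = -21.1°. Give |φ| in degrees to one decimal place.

Polar night requires cos H₀ = −tan φ tan δ ≥ 1, i.e. tan φ tan δ ≤ −1.
The boundary is |tan φ| · |tan δ| = 1, so |φ| = 90° − |δ| = 90° − 21.1° = 68.9° in the northern hemisphere.

|φ| = 68.9°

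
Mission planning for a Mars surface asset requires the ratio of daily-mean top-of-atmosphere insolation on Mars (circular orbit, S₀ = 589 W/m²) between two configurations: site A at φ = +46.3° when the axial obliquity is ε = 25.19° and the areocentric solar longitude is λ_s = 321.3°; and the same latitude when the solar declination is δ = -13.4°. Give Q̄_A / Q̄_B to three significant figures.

— Configuration A (φ=+46.3°):
sin δ = sin 25.19° × sin 321.3° = -0.26612, so δ = -15.433°.
cos H₀ = −tan(+46.3°) tan(-15.433°) = 0.2889, H₀ = 1.2777 rad.
Bracket: H₀ sin φ sin δ + cos φ cos δ sin H₀ = 1.2777×0.72297×-0.26612 + 0.69088×0.96394×0.95736 = -0.245825 + 0.637570 = 0.391745.
Q̄ = (S₀/π) × [bracket] = (589/π) × 0.391745 = 73.446 W/m².
— Configuration B (φ=+46.3°):
cos H₀ = −tan(+46.3°) tan(-13.400°) = 0.2493, H₀ = 1.3188 rad.
Bracket: H₀ sin φ sin δ + cos φ cos δ sin H₀ = 1.3188×0.72297×-0.23175 + 0.69088×0.97278×0.96843 = -0.220963 + 0.650857 = 0.429894.
Q̄ = (S₀/π) × [bracket] = (589/π) × 0.429894 = 80.598 W/m².
Ratio Q̄_A / Q̄_B = 73.446 / 80.598 = 0.9113.

Q̄_A / Q̄_B ≈ 0.911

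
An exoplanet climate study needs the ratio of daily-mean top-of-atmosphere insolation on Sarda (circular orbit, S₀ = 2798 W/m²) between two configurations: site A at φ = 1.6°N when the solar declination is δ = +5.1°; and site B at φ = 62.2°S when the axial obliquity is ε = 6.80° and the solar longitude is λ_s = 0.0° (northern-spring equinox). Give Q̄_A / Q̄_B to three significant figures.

Q̄_A / Q̄_B ≈ 2.14

— Configuration A (φ=+1.6°):
cos H₀ = −tan(+1.6°) tan(+5.100°) = -0.0025, H₀ = 1.5733 rad.
Bracket: H₀ sin φ sin δ + cos φ cos δ sin H₀ = 1.5733×0.02792×0.08889 + 0.99961×0.99604×1.00000 = 0.003905 + 0.995652 = 0.999557.
Q̄ = (S₀/π) × [bracket] = (2798/π) × 0.999557 = 890.24 W/m².
— Configuration B (φ=-62.2°):
Solar declination: sin δ = sin ε · sin λ_s = sin 6.80° × sin 0.0° = 0.00000, so δ = +0.000°.
cos H₀ = −tan(-62.2°) tan(+0.000°) = 0.0000, H₀ = 1.5708 rad.
Bracket: H₀ sin φ sin δ + cos φ cos δ sin H₀ = 1.5708×-0.88458×0.00000 + 0.46639×1.00000×1.00000 = -0.000000 + 0.466390 = 0.466390.
Q̄ = (S₀/π) × [bracket] = (2798/π) × 0.466390 = 415.38 W/m².
Ratio Q̄_A / Q̄_B = 890.24 / 415.38 = 2.143.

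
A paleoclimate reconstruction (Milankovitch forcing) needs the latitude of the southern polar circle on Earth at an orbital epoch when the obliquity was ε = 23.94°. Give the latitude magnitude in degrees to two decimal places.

The polar circle is the lowest latitude that experiences at least one full rotation of continuous darkness at the northern-summer solstice; it lies at |φ| = 90° − ε = 90° − 23.94° = 66.06°.

66.06°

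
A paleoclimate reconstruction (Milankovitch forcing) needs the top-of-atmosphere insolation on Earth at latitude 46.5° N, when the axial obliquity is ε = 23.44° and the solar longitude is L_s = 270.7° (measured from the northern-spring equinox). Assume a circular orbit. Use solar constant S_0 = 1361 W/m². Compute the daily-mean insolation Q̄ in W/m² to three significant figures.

Q̄ ≈ 106 W/m²

Solar declination: sin δ = sin ε · sin L_s = sin 23.44° × sin 270.7° = -0.39776, so δ = -23.438°.
cos h₀ = −tan(+46.5°) tan(-23.438°) = 0.4568, h₀ = 1.0964 rad.
Bracket: h₀ sin ϕ sin δ + cos ϕ cos δ sin h₀ = 1.0964×0.72537×-0.39776 + 0.68835×0.91749×0.88955 = -0.316337 + 0.561799 = 0.245462.
Q̄ = (S_0/π) × [bracket] = (1361/π) × 0.245462 = 106.3 W/m².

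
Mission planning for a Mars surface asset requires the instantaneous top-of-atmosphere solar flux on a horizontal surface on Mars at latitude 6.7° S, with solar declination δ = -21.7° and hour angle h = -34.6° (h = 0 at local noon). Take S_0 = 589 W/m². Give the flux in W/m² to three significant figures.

473 W/m²

cos θ_z = sin ϕ sin δ + cos ϕ cos δ cos h = 0.043139 + 0.759580 = 0.802719.
Flux = S_0 · cos θ_z = 589 × 0.802719 = 472.8 W/m².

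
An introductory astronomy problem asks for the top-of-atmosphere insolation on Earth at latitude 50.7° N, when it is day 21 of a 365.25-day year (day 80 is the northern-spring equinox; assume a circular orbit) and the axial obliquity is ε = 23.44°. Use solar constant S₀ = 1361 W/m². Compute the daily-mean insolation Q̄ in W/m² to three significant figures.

Q̄ ≈ 106 W/m²

Solar longitude: λ_s = 360° × (21 − 80)/365.25 = -58.152°, i.e. -58.152° + 360° = 301.848°.
sin δ = sin 23.44° × sin 301.848° = -0.33790, so δ = -19.749°.
cos H₀ = −tan(+50.7°) tan(-19.749°) = 0.4386, H₀ = 1.1167 rad.
Bracket: H₀ sin φ sin δ + cos φ cos δ sin H₀ = 1.1167×0.77384×-0.33790 + 0.63338×0.94118×0.89867 = -0.291995 + 0.535719 = 0.243724.
Q̄ = (S₀/π) × [bracket] = (1361/π) × 0.243724 = 105.6 W/m².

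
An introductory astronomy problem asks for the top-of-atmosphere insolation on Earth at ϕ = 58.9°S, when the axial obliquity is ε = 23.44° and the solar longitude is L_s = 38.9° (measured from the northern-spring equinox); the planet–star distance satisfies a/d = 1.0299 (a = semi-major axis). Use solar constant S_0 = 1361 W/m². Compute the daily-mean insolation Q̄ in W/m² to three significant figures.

Solar declination: sin δ = sin ε · sin L_s = sin 23.44° × sin 38.9° = 0.24980, so δ = +14.465°.
cos h₀ = −tan(-58.9°) tan(+14.465°) = 0.4276, h₀ = 1.1289 rad.
Bracket: h₀ sin ϕ sin δ + cos ϕ cos δ sin h₀ = 1.1289×-0.85627×0.24980 + 0.51653×0.96830×0.90394 = -0.241467 + 0.452111 = 0.210644.
Inverse-square distance factor (a/d)² = 1.0299² = 1.060694.
Q̄ = (S_0/π) × 1.060694 × [bracket] = (1361/π) × 1.060694 × 0.210644 = 96.79 W/m².

Q̄ ≈ 96.8 W/m²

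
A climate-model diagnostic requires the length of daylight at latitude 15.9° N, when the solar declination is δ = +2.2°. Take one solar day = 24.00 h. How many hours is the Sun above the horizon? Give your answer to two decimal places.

12.08 h

cos H₀ = −tan φ · tan δ = −tan(+15.9°) × tan(+2.200°) = -0.0109, so H₀ = 1.5817 rad = 90.63°.
Daylight = 2H₀/(2π) × 24.00 h = (1.5817/π) × 24.00 = 12.08 h.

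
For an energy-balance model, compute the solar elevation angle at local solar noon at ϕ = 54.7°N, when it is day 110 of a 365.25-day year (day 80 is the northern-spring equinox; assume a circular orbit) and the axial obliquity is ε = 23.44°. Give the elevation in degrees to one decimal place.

46.6°

Solar longitude: L_s = 360° × (110 − 80)/365.25 = 29.569°.
sin δ = sin 23.44° × sin 29.569° = 0.19630, so δ = +11.320°.
At local noon the hour angle is zero, so the zenith angle equals |ϕ − δ| = |+54.7° − (+11.320°)| = 43.380°.
Elevation = 90° − 43.380° = 46.6°.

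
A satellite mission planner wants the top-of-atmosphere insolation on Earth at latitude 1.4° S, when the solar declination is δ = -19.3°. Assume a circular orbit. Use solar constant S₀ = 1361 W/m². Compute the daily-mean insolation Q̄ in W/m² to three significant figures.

Q̄ ≈ 414 W/m²

cos H₀ = −tan(-1.4°) tan(-19.300°) = -0.0086, H₀ = 1.5794 rad.
Bracket: H₀ sin φ sin δ + cos φ cos δ sin H₀ = 1.5794×-0.02443×-0.33051 + 0.99970×0.94380×0.99996 = 0.012753 + 0.943479 = 0.956232.
Q̄ = (S₀/π) × [bracket] = (1361/π) × 0.956232 = 414.3 W/m².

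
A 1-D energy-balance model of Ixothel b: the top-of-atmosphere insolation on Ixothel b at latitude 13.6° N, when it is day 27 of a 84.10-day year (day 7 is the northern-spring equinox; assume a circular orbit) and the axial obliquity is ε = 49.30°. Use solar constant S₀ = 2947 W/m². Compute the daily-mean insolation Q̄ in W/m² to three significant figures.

Q̄ ≈ 882 W/m²

Solar longitude: λ_s = 360° × (27 − 7)/84.10 = 85.612°.
sin δ = sin 49.30° × sin 85.612° = 0.75591, so δ = +49.105°.
cos H₀ = −tan(+13.6°) tan(+49.105°) = -0.2793, H₀ = 1.8539 rad.
Bracket: H₀ sin φ sin δ + cos φ cos δ sin H₀ = 1.8539×0.23514×0.75591 + 0.97196×0.65467×0.96019 = 0.329521 + 0.610981 = 0.940502.
Q̄ = (S₀/π) × [bracket] = (2947/π) × 0.940502 = 882.2 W/m².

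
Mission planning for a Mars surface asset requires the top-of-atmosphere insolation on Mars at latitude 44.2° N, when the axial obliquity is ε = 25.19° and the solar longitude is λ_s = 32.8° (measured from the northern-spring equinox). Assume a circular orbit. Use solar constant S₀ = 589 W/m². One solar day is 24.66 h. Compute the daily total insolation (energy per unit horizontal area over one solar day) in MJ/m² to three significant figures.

16.1 MJ/m²

Solar declination: sin δ = sin ε · sin λ_s = sin 25.19° × sin 32.8° = 0.23056, so δ = +13.330°.
cos H₀ = −tan(+44.2°) tan(+13.330°) = -0.2304, H₀ = 1.8033 rad.
Bracket: H₀ sin φ sin δ + cos φ cos δ sin H₀ = 1.8033×0.69717×0.23056 + 0.71691×0.97306×0.97309 = 0.289862 + 0.678824 = 0.968686.
Q̄ = (S₀/π) × [bracket] = (589/π) × 0.968686 = 181.61 W/m².
Daily total = Q̄ × 24.66 h × 3600 s/h = 181.61 × 24.66 × 3600 / 10⁶ = 16.12 MJ/m².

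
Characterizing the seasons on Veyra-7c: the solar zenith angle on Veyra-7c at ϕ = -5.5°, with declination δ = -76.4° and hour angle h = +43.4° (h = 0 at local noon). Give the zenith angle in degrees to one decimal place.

θ_z = 74.7°

cos θ_z = sin ϕ sin δ + cos ϕ cos δ cos h = 0.093158 + 0.170062 = 0.263220.
θ_z = arccos(0.263220) = 74.7°.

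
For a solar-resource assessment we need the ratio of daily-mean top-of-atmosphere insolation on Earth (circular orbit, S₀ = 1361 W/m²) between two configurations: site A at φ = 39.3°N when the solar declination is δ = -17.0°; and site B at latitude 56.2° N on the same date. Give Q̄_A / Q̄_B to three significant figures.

— Configuration A (φ=+39.3°):
cos H₀ = −tan(+39.3°) tan(-17.000°) = 0.2502, H₀ = 1.3179 rad.
Bracket: H₀ sin φ sin δ + cos φ cos δ sin H₀ = 1.3179×0.63338×-0.29237 + 0.77384×0.95630×0.96818 = -0.244050 + 0.716476 = 0.472426.
Q̄ = (S₀/π) × [bracket] = (1361/π) × 0.472426 = 204.66 W/m².
— Configuration B (φ=+56.2°):
cos H₀ = −tan(+56.2°) tan(-17.000°) = 0.4567, H₀ = 1.0965 rad.
Bracket: H₀ sin φ sin δ + cos φ cos δ sin H₀ = 1.0965×0.83098×-0.29237 + 0.55630×0.95630×0.88962 = -0.266399 + 0.473269 = 0.206870.
Q̄ = (S₀/π) × [bracket] = (1361/π) × 0.206870 = 89.620 W/m².
Ratio Q̄_A / Q̄_B = 204.66 / 89.620 = 2.284.

Q̄_A / Q̄_B ≈ 2.28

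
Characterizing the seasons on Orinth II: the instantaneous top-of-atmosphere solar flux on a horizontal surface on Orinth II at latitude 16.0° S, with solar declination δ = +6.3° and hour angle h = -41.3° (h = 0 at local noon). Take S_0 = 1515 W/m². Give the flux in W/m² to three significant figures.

cos θ_z = sin ϕ sin δ + cos ϕ cos δ cos h = -0.030247 + 0.717800 = 0.687553.
Flux = S_0 · cos θ_z = 1515 × 0.687553 = 1042 W/m².

1.04e+03 W/m²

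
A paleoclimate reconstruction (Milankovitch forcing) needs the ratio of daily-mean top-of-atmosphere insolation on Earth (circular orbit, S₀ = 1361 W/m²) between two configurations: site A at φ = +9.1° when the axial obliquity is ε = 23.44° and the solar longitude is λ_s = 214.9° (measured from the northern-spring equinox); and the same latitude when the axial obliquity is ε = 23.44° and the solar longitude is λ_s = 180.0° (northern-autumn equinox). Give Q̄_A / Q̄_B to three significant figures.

— Configuration A (φ=+9.1°):
Solar declination: sin δ = sin ε · sin λ_s = sin 23.44° × sin 214.9° = -0.22759, so δ = -13.155°.
cos H₀ = −tan(+9.1°) tan(-13.155°) = 0.0374, H₀ = 1.5334 rad.
Bracket: H₀ sin φ sin δ + cos φ cos δ sin H₀ = 1.5334×0.15816×-0.22759 + 0.98741×0.97376×0.99930 = -0.055196 + 0.960827 = 0.905631.
Q̄ = (S₀/π) × [bracket] = (1361/π) × 0.905631 = 392.34 W/m².
— Configuration B (φ=+9.1°):
Solar declination: sin δ = sin ε · sin λ_s = sin 23.44° × sin 180.0° = 0.00000, so δ = +0.000°.
cos H₀ = −tan(+9.1°) tan(+0.000°) = -0.0000, H₀ = 1.5708 rad.
Bracket: H₀ sin φ sin δ + cos φ cos δ sin H₀ = 1.5708×0.15816×0.00000 + 0.98741×1.00000×1.00000 = 0.000000 + 0.987410 = 0.987410.
Q̄ = (S₀/π) × [bracket] = (1361/π) × 0.987410 = 427.77 W/m².
Ratio Q̄_A / Q̄_B = 392.34 / 427.77 = 0.9172.

Q̄_A / Q̄_B ≈ 0.917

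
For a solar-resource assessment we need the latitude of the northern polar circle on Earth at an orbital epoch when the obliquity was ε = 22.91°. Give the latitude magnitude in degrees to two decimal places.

67.09°

The polar circle is the lowest latitude that experiences at least one full rotation of continuous daylight at the northern-summer solstice; it lies at |φ| = 90° − ε = 90° − 22.91° = 67.09°.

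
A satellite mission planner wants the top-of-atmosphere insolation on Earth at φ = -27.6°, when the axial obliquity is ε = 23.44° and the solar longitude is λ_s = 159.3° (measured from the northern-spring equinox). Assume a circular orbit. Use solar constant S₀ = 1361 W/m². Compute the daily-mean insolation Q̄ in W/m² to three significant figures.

Solar declination: sin δ = sin ε · sin λ_s = sin 23.44° × sin 159.3° = 0.14061, so δ = +8.083°.
cos H₀ = −tan(-27.6°) tan(+8.083°) = 0.0742, H₀ = 1.4965 rad.
Bracket: H₀ sin φ sin δ + cos φ cos δ sin H₀ = 1.4965×-0.46330×0.14061 + 0.88620×0.99007×0.99724 = -0.097489 + 0.874978 = 0.777489.
Q̄ = (S₀/π) × [bracket] = (1361/π) × 0.777489 = 336.8 W/m².

Q̄ ≈ 337 W/m²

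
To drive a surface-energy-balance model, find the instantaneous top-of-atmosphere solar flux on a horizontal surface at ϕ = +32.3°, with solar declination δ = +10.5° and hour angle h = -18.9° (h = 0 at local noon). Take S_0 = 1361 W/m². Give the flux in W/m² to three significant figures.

1.20e+03 W/m²

cos θ_z = sin ϕ sin δ + cos ϕ cos δ cos h = 0.097378 + 0.786299 = 0.883677.
Flux = S_0 · cos θ_z = 1361 × 0.883677 = 1203 W/m².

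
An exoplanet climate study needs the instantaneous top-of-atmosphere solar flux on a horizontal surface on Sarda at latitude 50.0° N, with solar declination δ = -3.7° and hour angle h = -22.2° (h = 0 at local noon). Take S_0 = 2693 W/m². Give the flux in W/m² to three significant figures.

cos θ_z = sin ϕ sin δ + cos ϕ cos δ cos h = -0.049435 + 0.593898 = 0.544463.
Flux = S_0 · cos θ_z = 2693 × 0.544463 = 1466 W/m².

1.47e+03 W/m²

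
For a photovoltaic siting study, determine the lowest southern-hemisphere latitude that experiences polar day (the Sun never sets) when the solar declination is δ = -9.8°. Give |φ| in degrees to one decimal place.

|φ| = 80.2°

Polar day requires cos H₀ = −tan φ tan δ ≤ −1, i.e. tan φ tan δ ≥ 1.
The boundary is |tan φ| · |tan δ| = 1, so |φ| = 90° − |δ| = 90° − 9.8° = 80.2° in the southern hemisphere.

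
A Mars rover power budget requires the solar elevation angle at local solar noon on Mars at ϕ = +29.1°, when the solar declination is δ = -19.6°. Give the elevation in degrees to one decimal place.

At local noon the hour angle is zero, so the zenith angle equals |ϕ − δ| = |+29.1° − (-19.600°)| = 48.700°.
Elevation = 90° − 48.700° = 41.3°.

41.3°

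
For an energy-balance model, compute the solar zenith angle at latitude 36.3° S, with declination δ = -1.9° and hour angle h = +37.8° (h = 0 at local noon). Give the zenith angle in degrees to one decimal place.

cos θ_z = sin φ sin δ + cos φ cos δ cos h = 0.019628 + 0.636458 = 0.656086.
θ_z = arccos(0.656086) = 49.0°.

θ_z = 49.0°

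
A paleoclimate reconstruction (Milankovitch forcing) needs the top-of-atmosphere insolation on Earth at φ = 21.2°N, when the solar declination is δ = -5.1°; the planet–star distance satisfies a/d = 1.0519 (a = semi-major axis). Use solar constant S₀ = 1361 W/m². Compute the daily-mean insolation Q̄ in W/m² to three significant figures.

Q̄ ≈ 421 W/m²

cos H₀ = −tan(+21.2°) tan(-5.100°) = 0.0346, H₀ = 1.5362 rad.
Bracket: H₀ sin φ sin δ + cos φ cos δ sin H₀ = 1.5362×0.36162×-0.08889 + 0.93232×0.99604×0.99940 = -0.049380 + 0.928071 = 0.878691.
Inverse-square distance factor (a/d)² = 1.0519² = 1.106494.
Q̄ = (S₀/π) × 1.106494 × [bracket] = (1361/π) × 1.106494 × 0.878691 = 421.2 W/m².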